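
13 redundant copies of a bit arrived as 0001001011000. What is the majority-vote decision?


Ones: 4 out of 13
Threshold: 7

0 (4/13 voted 1)


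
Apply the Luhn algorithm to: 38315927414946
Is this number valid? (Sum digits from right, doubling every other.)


Luhn sum = 82
82 mod 10 = 2

Invalid (Luhn sum mod 10 = 2)


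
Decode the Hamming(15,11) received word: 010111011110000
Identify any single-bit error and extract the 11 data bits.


Syndrome = 5: error at position 5

Data: 00101110000 (corrected bit 5)


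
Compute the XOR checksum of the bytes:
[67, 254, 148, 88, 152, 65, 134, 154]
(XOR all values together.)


XOR chain: 67 ^ 254 ^ 148 ^ 88 ^ 152 ^ 65 ^ 134 ^ 154 = 180

180


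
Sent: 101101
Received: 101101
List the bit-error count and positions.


XOR: 000000

0 errors (received matches sent)


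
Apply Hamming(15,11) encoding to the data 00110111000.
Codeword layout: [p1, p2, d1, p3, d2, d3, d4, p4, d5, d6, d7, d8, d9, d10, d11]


Parity bits: p1=0, p2=0, p3=1, p4=1

000101110111000


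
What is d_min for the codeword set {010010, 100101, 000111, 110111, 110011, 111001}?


Comparing all pairs, minimum distance: 1
Can detect 0 errors, correct 0 errors

1


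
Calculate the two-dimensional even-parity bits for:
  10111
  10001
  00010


Row parities: 001
Column parities: 00100

Row P: 001, Col P: 00100, Corner: 1


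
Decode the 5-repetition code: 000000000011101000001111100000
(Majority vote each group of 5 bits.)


Groups: 00000, 00000, 11101, 00000, 11111, 00000
Majority votes: 001010

001010


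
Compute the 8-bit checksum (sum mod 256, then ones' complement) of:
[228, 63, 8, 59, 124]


Sum = 482 mod 256 = 226
Complement = 29

29


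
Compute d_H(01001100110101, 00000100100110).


XOR: 01001000010011
Count of 1s: 5

5


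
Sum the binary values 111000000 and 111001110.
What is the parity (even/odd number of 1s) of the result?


111000000 = 448
111001110 = 462
Sum = 910 = 1110001110
1s count = 6

even parity (6 ones in 1110001110)


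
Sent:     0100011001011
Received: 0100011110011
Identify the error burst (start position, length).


XOR: 0000000111000

Burst at position 7, length 3


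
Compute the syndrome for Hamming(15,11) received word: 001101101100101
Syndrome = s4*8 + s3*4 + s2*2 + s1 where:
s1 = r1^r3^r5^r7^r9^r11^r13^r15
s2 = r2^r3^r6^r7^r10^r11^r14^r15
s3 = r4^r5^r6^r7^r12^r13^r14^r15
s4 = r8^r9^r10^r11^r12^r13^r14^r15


s1=1, s2=1, s3=1, s4=0

Syndrome = 7 (error at position 7)


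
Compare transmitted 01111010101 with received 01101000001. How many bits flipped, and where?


XOR: 00010010100

3 error(s) at position(s): 3, 6, 8


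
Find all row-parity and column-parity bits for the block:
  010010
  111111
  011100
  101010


Row parities: 0011
Column parities: 011011

Row P: 0011, Col P: 011011, Corner: 0


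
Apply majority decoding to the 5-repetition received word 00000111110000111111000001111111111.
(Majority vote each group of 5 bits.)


Groups: 00000, 11111, 00001, 11111, 00000, 11111, 11111
Majority votes: 0101011

0101011


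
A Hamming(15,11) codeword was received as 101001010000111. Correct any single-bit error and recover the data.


Syndrome = 0: no error detected

Data: 10100000111 (no errors)


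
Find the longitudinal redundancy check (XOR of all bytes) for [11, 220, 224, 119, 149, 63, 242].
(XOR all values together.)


XOR chain: 11 ^ 220 ^ 224 ^ 119 ^ 149 ^ 63 ^ 242 = 24

24


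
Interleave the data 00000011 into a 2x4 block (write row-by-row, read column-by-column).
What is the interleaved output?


Matrix:
  0000
  0011
Read columns: 00000101

00000101


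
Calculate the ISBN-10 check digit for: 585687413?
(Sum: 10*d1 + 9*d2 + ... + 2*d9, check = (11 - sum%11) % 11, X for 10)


Weighted sum: 312
312 mod 11 = 4

Check digit: 7


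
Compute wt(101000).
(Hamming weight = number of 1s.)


Counting 1s in 101000

2


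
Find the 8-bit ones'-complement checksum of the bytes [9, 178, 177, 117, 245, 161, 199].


Sum = 1086 mod 256 = 62
Complement = 193

193


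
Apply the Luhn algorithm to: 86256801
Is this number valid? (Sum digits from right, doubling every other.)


Luhn sum = 34
34 mod 10 = 4

Invalid (Luhn sum mod 10 = 4)


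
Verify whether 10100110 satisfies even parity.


Number of 1s: 4

Yes, parity is correct (4 ones)


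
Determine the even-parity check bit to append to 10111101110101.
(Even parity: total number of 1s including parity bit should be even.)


Number of 1s in data: 10
Parity bit: 0

0


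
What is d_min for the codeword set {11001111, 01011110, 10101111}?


Comparing all pairs, minimum distance: 2
Can detect 1 errors, correct 0 errors

2


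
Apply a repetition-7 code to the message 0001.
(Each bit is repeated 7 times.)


Each bit -> 7 copies

0000000000000000000001111111


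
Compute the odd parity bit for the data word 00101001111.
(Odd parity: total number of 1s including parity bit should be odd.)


Number of 1s in data: 6
Parity bit: 1

1


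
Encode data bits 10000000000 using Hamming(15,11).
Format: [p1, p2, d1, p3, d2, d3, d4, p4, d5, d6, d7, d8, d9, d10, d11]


Parity bits: p1=1, p2=1, p3=0, p4=0

111000000000000


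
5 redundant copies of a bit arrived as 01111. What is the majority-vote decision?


Ones: 4 out of 5
Threshold: 3

1 (4/5 voted 1)


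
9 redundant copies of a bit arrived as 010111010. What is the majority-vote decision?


Ones: 5 out of 9
Threshold: 5

1 (5/9 voted 1)


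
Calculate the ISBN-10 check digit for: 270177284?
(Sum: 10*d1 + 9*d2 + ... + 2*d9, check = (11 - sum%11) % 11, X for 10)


Weighted sum: 207
207 mod 11 = 9

Check digit: 2


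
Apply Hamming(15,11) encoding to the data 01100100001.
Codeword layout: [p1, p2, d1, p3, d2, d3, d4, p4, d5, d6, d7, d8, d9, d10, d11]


Parity bits: p1=0, p2=1, p3=1, p4=0

010111000100001


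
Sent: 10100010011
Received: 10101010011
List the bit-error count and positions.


XOR: 00001000000

1 error(s) at position(s): 4


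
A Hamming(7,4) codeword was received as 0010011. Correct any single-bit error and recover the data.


Syndrome = 2: error at position 2

Data: 1011 (corrected bit 2)


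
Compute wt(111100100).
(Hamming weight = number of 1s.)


Counting 1s in 111100100

5


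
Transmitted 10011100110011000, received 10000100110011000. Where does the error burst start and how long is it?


XOR: 00011000000000000

Burst at position 3, length 2


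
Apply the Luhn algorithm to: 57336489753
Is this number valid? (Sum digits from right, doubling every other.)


Luhn sum = 61
61 mod 10 = 1

Invalid (Luhn sum mod 10 = 1)


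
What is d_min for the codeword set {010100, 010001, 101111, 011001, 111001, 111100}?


Comparing all pairs, minimum distance: 1
Can detect 0 errors, correct 0 errors

1


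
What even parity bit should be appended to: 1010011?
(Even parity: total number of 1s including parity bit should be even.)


Number of 1s in data: 4
Parity bit: 0

0


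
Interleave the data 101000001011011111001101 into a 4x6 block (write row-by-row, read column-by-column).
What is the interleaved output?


Matrix:
  101000
  001011
  011111
  001101
Read columns: 100000101111001101100111

100000101111001101100111


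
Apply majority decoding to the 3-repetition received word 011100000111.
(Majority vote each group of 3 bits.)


Groups: 011, 100, 000, 111
Majority votes: 1001

1001


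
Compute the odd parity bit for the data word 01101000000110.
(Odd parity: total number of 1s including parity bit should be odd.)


Number of 1s in data: 5
Parity bit: 0

0


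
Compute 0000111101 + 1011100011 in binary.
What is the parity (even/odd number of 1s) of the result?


0000111101 = 61
1011100011 = 739
Sum = 800 = 1100100000
1s count = 3

odd parity (3 ones in 1100100000)


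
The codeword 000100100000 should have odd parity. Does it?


Number of 1s: 2

No, parity error (2 ones)


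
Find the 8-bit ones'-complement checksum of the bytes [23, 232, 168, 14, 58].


Sum = 495 mod 256 = 239
Complement = 16

16


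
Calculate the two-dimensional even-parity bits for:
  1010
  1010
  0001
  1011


Row parities: 0011
Column parities: 1010

Row P: 0011, Col P: 1010, Corner: 0


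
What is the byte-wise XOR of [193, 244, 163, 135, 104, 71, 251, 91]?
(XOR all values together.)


XOR chain: 193 ^ 244 ^ 163 ^ 135 ^ 104 ^ 71 ^ 251 ^ 91 = 158

158


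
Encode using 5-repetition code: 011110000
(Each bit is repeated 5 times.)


Each bit -> 5 copies

000001111111111111111111100000000000000000000


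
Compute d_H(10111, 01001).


XOR: 11110
Count of 1s: 4

4


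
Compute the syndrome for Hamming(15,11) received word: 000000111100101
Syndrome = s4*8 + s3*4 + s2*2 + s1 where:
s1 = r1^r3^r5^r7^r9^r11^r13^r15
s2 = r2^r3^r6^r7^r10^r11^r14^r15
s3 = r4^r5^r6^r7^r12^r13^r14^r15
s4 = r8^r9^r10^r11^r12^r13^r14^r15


s1=0, s2=1, s3=1, s4=1

Syndrome = 14 (error at position 14)


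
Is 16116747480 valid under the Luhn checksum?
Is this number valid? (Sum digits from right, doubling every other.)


Luhn sum = 38
38 mod 10 = 8

Invalid (Luhn sum mod 10 = 8)


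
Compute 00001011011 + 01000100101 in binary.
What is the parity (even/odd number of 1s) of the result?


00001011011 = 91
01000100101 = 549
Sum = 640 = 1010000000
1s count = 2

even parity (2 ones in 1010000000)


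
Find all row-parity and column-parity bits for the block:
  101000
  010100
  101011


Row parities: 000
Column parities: 010111

Row P: 000, Col P: 010111, Corner: 0


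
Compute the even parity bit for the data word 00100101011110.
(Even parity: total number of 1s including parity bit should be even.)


Number of 1s in data: 7
Parity bit: 1

1


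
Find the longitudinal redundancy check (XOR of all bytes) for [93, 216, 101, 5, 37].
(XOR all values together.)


XOR chain: 93 ^ 216 ^ 101 ^ 5 ^ 37 = 192

192


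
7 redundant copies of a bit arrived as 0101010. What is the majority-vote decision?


Ones: 3 out of 7
Threshold: 4

0 (3/7 voted 1)


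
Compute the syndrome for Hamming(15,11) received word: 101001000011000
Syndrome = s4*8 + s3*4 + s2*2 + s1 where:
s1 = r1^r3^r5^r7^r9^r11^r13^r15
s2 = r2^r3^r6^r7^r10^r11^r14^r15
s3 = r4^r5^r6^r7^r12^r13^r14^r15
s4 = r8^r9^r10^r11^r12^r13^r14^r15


s1=1, s2=1, s3=0, s4=0

Syndrome = 3 (error at position 3)


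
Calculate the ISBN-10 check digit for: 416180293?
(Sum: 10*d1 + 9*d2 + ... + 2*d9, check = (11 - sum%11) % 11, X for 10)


Weighted sum: 193
193 mod 11 = 6

Check digit: 5


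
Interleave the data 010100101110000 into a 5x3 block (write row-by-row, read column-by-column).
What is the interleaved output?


Matrix:
  010
  100
  101
  110
  000
Read columns: 011101001000100

011101001000100


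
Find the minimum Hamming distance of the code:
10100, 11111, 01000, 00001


Comparing all pairs, minimum distance: 2
Can detect 1 errors, correct 0 errors

2


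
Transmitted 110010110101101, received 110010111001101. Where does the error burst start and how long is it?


XOR: 000000001100000

Burst at position 8, length 2


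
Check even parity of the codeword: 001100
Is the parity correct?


Number of 1s: 2

Yes, parity is correct (2 ones)


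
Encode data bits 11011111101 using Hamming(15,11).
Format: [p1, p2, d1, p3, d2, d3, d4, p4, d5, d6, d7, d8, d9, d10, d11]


Parity bits: p1=1, p2=1, p3=1, p4=0

111110101111101


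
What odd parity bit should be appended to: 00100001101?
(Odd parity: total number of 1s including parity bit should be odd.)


Number of 1s in data: 4
Parity bit: 1

1


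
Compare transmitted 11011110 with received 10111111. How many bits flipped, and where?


XOR: 01100001

3 error(s) at position(s): 1, 2, 7


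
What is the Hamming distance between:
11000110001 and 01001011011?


XOR: 10001101010
Count of 1s: 5

5


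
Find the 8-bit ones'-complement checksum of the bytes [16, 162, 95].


Sum = 273 mod 256 = 17
Complement = 238

238


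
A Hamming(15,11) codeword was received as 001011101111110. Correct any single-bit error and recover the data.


Syndrome = 0: no error detected

Data: 11111111110 (no errors)


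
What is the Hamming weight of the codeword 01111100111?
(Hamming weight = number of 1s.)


Counting 1s in 01111100111

8


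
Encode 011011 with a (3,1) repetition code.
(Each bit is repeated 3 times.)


Each bit -> 3 copies

000111111000111111


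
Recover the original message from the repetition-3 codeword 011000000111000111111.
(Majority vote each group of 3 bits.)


Groups: 011, 000, 000, 111, 000, 111, 111
Majority votes: 1001011

1001011


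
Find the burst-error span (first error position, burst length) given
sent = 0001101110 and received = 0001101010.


XOR: 0000000100

Burst at position 7, length 1


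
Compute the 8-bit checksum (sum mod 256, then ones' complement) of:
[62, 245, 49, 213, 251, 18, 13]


Sum = 851 mod 256 = 83
Complement = 172

172


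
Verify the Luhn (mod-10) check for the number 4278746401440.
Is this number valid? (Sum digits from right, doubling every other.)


Luhn sum = 65
65 mod 10 = 5

Invalid (Luhn sum mod 10 = 5)


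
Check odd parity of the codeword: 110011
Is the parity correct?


Number of 1s: 4

No, parity error (4 ones)


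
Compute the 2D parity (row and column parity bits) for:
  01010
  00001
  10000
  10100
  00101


Row parities: 01100
Column parities: 01010

Row P: 01100, Col P: 01010, Corner: 0


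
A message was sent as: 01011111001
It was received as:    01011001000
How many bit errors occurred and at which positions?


XOR: 00000110001

3 error(s) at position(s): 5, 6, 10


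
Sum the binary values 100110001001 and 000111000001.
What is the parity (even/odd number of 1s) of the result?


100110001001 = 2441
000111000001 = 449
Sum = 2890 = 101101001010
1s count = 6

even parity (6 ones in 101101001010)


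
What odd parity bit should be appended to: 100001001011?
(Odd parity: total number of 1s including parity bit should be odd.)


Number of 1s in data: 5
Parity bit: 0

0


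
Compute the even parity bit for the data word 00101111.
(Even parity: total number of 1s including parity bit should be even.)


Number of 1s in data: 5
Parity bit: 1

1


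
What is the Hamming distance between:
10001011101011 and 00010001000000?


XOR: 10011010101011
Count of 1s: 8

8


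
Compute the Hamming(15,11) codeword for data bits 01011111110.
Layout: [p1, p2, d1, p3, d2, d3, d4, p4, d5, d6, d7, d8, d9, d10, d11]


Parity bits: p1=1, p2=0, p3=1, p4=0

100110101111110


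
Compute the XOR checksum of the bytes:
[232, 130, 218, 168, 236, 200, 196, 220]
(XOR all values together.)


XOR chain: 232 ^ 130 ^ 218 ^ 168 ^ 236 ^ 200 ^ 196 ^ 220 = 36

36


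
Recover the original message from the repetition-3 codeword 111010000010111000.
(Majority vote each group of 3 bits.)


Groups: 111, 010, 000, 010, 111, 000
Majority votes: 100010

100010


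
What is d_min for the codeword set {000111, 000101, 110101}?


Comparing all pairs, minimum distance: 1
Can detect 0 errors, correct 0 errors

1


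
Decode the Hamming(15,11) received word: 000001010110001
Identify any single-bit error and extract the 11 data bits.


Syndrome = 0: no error detected

Data: 00100110001 (no errors)


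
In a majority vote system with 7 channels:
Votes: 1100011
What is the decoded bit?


Ones: 4 out of 7
Threshold: 4

1 (4/7 voted 1)


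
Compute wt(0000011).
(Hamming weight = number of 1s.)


Counting 1s in 0000011

2


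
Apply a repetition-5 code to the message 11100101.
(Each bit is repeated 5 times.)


Each bit -> 5 copies

1111111111111110000000000111110000011111


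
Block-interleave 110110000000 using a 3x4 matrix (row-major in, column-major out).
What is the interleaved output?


Matrix:
  1101
  1000
  0000
Read columns: 110100000100

110100000100


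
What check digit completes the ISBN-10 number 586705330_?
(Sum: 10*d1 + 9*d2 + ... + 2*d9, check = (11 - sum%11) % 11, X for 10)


Weighted sum: 265
265 mod 11 = 1

Check digit: X


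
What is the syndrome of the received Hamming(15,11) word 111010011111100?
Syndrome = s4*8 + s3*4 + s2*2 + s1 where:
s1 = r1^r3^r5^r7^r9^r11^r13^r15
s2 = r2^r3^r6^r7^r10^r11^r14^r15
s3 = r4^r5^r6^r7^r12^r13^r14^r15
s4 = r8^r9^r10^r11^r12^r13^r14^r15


s1=0, s2=0, s3=1, s4=0

Syndrome = 4 (error at position 4)


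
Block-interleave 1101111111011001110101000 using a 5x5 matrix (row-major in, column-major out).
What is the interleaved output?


Matrix:
  11011
  11111
  01100
  11101
  01000
Read columns: 1101011111011101100011010

1101011111011101100011010


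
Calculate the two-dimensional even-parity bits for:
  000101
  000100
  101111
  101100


Row parities: 0111
Column parities: 000010

Row P: 0111, Col P: 000010, Corner: 1


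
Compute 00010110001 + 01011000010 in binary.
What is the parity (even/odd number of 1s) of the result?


00010110001 = 177
01011000010 = 706
Sum = 883 = 1101110011
1s count = 7

odd parity (7 ones in 1101110011)


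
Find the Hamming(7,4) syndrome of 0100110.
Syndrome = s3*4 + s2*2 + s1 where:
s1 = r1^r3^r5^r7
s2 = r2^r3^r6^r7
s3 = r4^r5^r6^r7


s1=1, s2=0, s3=0

Syndrome = 1 (error at position 1)


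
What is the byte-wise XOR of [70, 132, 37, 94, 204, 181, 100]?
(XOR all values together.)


XOR chain: 70 ^ 132 ^ 37 ^ 94 ^ 204 ^ 181 ^ 100 = 164

164


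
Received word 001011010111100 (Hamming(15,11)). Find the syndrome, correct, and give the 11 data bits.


Syndrome = 8: error at position 8

Data: 11100111100 (corrected bit 8)


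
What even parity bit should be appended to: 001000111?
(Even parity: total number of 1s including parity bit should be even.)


Number of 1s in data: 4
Parity bit: 0

0


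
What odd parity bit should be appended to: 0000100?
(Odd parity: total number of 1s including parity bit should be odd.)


Number of 1s in data: 1
Parity bit: 0

0


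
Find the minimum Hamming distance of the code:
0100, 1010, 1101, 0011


Comparing all pairs, minimum distance: 2
Can detect 1 errors, correct 0 errors

2


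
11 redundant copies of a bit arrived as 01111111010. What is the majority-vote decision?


Ones: 8 out of 11
Threshold: 6

1 (8/11 voted 1)


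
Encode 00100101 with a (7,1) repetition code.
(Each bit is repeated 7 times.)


Each bit -> 7 copies

00000000000000111111100000000000000111111100000001111111


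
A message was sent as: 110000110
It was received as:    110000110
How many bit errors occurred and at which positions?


XOR: 000000000

0 errors (received matches sent)


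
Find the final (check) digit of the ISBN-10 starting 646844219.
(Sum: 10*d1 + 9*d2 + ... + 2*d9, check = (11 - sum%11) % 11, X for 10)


Weighted sum: 273
273 mod 11 = 9

Check digit: 2


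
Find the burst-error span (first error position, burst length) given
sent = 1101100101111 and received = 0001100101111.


XOR: 1100000000000

Burst at position 0, length 2


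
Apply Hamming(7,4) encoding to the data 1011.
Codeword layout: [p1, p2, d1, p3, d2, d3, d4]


Parity bits: p1=0, p2=1, p3=0

0110011


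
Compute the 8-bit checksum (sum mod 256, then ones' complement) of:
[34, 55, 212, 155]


Sum = 456 mod 256 = 200
Complement = 55

55


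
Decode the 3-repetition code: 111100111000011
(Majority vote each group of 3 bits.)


Groups: 111, 100, 111, 000, 011
Majority votes: 10101

10101


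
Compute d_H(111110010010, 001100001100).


XOR: 110010011110
Count of 1s: 7

7


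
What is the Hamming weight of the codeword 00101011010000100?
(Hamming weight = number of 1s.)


Counting 1s in 00101011010000100

6


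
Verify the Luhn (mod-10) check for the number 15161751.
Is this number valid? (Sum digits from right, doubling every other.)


Luhn sum = 26
26 mod 10 = 6

Invalid (Luhn sum mod 10 = 6)


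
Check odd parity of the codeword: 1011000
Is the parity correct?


Number of 1s: 3

Yes, parity is correct (3 ones)


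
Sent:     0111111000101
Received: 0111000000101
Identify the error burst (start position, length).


XOR: 0000111000000

Burst at position 4, length 3


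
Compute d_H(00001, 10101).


XOR: 10100
Count of 1s: 2

2


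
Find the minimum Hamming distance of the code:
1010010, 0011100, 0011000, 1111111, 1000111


Comparing all pairs, minimum distance: 1
Can detect 0 errors, correct 0 errors

1


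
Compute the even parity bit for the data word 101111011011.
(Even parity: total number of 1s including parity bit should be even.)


Number of 1s in data: 9
Parity bit: 1

1


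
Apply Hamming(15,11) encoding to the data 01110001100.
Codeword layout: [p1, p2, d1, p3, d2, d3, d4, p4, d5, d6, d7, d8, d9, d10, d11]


Parity bits: p1=1, p2=0, p3=1, p4=0

100111100001100


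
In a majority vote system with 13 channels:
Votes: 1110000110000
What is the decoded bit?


Ones: 5 out of 13
Threshold: 7

0 (5/13 voted 1)


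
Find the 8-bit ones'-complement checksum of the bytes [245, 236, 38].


Sum = 519 mod 256 = 7
Complement = 248

248


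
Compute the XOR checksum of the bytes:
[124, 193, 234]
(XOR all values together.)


XOR chain: 124 ^ 193 ^ 234 = 87

87


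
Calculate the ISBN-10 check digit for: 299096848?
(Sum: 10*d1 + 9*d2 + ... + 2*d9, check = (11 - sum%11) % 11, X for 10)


Weighted sum: 317
317 mod 11 = 9

Check digit: 2


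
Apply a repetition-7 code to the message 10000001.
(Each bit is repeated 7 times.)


Each bit -> 7 copies

11111110000000000000000000000000000000000000000001111111


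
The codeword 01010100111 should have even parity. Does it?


Number of 1s: 6

Yes, parity is correct (6 ones)


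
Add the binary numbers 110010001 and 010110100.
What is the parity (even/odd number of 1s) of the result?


110010001 = 401
010110100 = 180
Sum = 581 = 1001000101
1s count = 4

even parity (4 ones in 1001000101)


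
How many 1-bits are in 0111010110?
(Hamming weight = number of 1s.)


Counting 1s in 0111010110

6


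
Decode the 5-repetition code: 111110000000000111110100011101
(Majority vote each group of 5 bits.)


Groups: 11111, 00000, 00000, 11111, 01000, 11101
Majority votes: 100101

100101


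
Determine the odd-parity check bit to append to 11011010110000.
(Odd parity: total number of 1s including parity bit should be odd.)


Number of 1s in data: 7
Parity bit: 0

0


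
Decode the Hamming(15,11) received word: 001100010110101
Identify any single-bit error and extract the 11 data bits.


Syndrome = 12: error at position 12

Data: 10000111101 (corrected bit 12)


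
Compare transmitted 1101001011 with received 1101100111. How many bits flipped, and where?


XOR: 0000101100

3 error(s) at position(s): 4, 6, 7


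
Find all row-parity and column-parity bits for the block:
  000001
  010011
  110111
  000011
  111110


Row parities: 11101
Column parities: 011000

Row P: 11101, Col P: 011000, Corner: 0


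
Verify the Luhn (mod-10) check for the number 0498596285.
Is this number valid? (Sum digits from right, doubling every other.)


Luhn sum = 48
48 mod 10 = 8

Invalid (Luhn sum mod 10 = 8)


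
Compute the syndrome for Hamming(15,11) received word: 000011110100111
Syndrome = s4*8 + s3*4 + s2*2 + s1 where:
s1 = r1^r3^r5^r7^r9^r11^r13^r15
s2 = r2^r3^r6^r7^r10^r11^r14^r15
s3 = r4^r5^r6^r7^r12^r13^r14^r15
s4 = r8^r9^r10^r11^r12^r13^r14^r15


s1=0, s2=1, s3=0, s4=1

Syndrome = 10 (error at position 10)


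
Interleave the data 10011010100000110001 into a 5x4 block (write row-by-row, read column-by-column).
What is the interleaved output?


Matrix:
  1001
  1010
  1000
  0011
  0001
Read columns: 11100000000101010011

11100000000101010011


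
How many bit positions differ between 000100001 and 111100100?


XOR: 111000101
Count of 1s: 5

5


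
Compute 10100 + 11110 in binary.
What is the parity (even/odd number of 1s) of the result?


10100 = 20
11110 = 30
Sum = 50 = 110010
1s count = 3

odd parity (3 ones in 110010)


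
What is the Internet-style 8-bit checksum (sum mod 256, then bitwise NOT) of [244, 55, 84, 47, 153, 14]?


Sum = 597 mod 256 = 85
Complement = 170

170


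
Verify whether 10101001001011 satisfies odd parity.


Number of 1s: 7

Yes, parity is correct (7 ones)


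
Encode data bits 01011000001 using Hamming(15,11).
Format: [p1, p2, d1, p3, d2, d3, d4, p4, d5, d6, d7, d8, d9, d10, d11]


Parity bits: p1=0, p2=0, p3=1, p4=0

000110101000001


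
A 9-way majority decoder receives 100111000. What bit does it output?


Ones: 4 out of 9
Threshold: 5

0 (4/9 voted 1)


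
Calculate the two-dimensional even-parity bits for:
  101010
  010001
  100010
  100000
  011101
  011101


Row parities: 100100
Column parities: 111001

Row P: 100100, Col P: 111001, Corner: 0


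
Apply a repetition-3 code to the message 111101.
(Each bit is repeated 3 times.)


Each bit -> 3 copies

111111111111000111


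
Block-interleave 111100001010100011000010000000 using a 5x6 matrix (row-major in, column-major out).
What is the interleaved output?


Matrix:
  111100
  001010
  100011
  000010
  000000
Read columns: 101001000011000100000111000100

101001000011000100000111000100


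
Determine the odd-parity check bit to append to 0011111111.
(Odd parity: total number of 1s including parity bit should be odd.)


Number of 1s in data: 8
Parity bit: 1

1


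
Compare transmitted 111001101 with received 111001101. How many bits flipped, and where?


XOR: 000000000

0 errors (received matches sent)


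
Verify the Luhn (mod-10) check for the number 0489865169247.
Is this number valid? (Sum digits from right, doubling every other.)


Luhn sum = 75
75 mod 10 = 5

Invalid (Luhn sum mod 10 = 5)


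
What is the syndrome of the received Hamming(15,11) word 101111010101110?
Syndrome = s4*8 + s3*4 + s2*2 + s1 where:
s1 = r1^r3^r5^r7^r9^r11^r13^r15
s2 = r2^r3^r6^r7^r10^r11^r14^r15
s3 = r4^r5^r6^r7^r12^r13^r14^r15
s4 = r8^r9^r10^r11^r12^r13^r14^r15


s1=0, s2=0, s3=0, s4=1

Syndrome = 8 (error at position 8)


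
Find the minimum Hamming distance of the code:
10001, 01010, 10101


Comparing all pairs, minimum distance: 1
Can detect 0 errors, correct 0 errors

1


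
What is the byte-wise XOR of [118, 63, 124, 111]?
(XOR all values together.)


XOR chain: 118 ^ 63 ^ 124 ^ 111 = 90

90


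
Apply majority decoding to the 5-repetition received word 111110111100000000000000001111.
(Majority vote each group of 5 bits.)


Groups: 11111, 01111, 00000, 00000, 00000, 01111
Majority votes: 110001

110001


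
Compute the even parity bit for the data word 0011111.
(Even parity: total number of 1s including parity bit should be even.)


Number of 1s in data: 5
Parity bit: 1

1


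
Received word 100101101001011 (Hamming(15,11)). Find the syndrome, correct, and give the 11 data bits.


Syndrome = 0: no error detected

Data: 00111001011 (no errors)


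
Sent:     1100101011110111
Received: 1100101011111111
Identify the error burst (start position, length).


XOR: 0000000000001000

Burst at position 12, length 1


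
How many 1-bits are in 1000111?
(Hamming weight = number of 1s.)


Counting 1s in 1000111

4


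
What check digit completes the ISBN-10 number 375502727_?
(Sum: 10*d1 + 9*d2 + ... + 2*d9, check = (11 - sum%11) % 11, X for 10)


Weighted sum: 226
226 mod 11 = 6

Check digit: 5


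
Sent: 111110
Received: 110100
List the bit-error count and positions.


XOR: 001010

2 error(s) at position(s): 2, 4


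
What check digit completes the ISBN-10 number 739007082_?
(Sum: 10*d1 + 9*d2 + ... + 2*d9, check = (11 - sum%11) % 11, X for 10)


Weighted sum: 232
232 mod 11 = 1

Check digit: X


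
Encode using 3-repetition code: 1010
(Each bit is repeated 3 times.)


Each bit -> 3 copies

111000111000


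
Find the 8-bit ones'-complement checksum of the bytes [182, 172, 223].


Sum = 577 mod 256 = 65
Complement = 190

190


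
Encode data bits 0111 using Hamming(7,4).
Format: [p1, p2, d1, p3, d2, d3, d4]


Parity bits: p1=0, p2=0, p3=1

0001111


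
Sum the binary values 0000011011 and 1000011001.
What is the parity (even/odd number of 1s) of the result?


0000011011 = 27
1000011001 = 537
Sum = 564 = 1000110100
1s count = 4

even parity (4 ones in 1000110100)


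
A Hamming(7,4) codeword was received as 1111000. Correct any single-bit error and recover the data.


Syndrome = 4: error at position 4

Data: 1000 (corrected bit 4)


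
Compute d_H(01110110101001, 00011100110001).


XOR: 01101010011000
Count of 1s: 6

6


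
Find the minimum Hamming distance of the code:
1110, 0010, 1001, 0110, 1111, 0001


Comparing all pairs, minimum distance: 1
Can detect 0 errors, correct 0 errors

1


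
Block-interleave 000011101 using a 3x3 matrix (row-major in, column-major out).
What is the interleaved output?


Matrix:
  000
  011
  101
Read columns: 001010011

001010011


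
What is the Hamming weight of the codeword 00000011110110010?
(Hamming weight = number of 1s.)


Counting 1s in 00000011110110010

7


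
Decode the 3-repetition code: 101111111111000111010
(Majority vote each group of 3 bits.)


Groups: 101, 111, 111, 111, 000, 111, 010
Majority votes: 1111010

1111010


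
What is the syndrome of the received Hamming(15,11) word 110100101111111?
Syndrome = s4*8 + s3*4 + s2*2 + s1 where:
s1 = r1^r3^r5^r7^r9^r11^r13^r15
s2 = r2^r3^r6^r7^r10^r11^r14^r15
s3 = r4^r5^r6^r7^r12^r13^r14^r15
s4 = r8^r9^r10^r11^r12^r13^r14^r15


s1=0, s2=0, s3=0, s4=1

Syndrome = 8 (error at position 8)


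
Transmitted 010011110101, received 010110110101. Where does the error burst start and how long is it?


XOR: 000101000000

Burst at position 3, length 3


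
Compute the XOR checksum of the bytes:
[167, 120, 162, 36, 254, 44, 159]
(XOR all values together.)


XOR chain: 167 ^ 120 ^ 162 ^ 36 ^ 254 ^ 44 ^ 159 = 20

20


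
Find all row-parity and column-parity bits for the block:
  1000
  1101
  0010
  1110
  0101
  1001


Row parities: 111100
Column parities: 0101

Row P: 111100, Col P: 0101, Corner: 0


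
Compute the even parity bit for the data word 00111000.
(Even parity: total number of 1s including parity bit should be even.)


Number of 1s in data: 3
Parity bit: 1

1


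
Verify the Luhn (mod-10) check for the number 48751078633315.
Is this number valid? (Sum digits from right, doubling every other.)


Luhn sum = 63
63 mod 10 = 3

Invalid (Luhn sum mod 10 = 3)


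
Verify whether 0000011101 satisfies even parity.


Number of 1s: 4

Yes, parity is correct (4 ones)


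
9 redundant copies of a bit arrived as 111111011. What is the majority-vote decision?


Ones: 8 out of 9
Threshold: 5

1 (8/9 voted 1)


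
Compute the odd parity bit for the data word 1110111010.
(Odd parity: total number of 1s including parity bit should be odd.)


Number of 1s in data: 7
Parity bit: 0

0


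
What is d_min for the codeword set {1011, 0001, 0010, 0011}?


Comparing all pairs, minimum distance: 1
Can detect 0 errors, correct 0 errors

1


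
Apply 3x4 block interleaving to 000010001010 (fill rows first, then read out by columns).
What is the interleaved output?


Matrix:
  0000
  1000
  1010
Read columns: 011000001000

011000001000


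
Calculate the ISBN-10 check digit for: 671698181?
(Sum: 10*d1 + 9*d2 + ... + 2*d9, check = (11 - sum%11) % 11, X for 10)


Weighted sum: 297
297 mod 11 = 0

Check digit: 0


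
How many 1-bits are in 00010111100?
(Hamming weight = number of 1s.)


Counting 1s in 00010111100

5


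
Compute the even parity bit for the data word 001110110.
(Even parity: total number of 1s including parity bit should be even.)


Number of 1s in data: 5
Parity bit: 1

1


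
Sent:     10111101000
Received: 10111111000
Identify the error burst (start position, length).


XOR: 00000010000

Burst at position 6, length 1


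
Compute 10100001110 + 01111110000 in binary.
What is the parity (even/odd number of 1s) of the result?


10100001110 = 1294
01111110000 = 1008
Sum = 2302 = 100011111110
1s count = 8

even parity (8 ones in 100011111110)


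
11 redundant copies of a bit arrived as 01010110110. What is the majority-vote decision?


Ones: 6 out of 11
Threshold: 6

1 (6/11 voted 1)


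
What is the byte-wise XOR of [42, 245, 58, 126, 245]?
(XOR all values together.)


XOR chain: 42 ^ 245 ^ 58 ^ 126 ^ 245 = 110

110


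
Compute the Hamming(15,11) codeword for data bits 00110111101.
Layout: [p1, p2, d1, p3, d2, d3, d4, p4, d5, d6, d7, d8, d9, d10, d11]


Parity bits: p1=0, p2=1, p3=1, p4=1

010101110111101


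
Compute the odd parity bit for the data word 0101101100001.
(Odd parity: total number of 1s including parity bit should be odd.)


Number of 1s in data: 6
Parity bit: 1

1


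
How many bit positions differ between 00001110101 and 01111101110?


XOR: 01110011011
Count of 1s: 7

7


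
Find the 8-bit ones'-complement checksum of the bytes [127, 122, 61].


Sum = 310 mod 256 = 54
Complement = 201

201


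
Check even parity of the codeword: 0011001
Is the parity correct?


Number of 1s: 3

No, parity error (3 ones)


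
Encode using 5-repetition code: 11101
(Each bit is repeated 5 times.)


Each bit -> 5 copies

1111111111111110000011111


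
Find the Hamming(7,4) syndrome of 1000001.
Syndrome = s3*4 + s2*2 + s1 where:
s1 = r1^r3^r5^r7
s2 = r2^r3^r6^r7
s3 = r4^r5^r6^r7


s1=0, s2=1, s3=1

Syndrome = 6 (error at position 6)


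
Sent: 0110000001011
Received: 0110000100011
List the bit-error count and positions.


XOR: 0000000101000

2 error(s) at position(s): 7, 9


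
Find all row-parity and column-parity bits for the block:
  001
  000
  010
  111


Row parities: 1011
Column parities: 100

Row P: 1011, Col P: 100, Corner: 1


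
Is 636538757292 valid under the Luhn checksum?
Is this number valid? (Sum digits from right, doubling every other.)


Luhn sum = 56
56 mod 10 = 6

Invalid (Luhn sum mod 10 = 6)


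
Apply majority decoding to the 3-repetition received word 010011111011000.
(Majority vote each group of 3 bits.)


Groups: 010, 011, 111, 011, 000
Majority votes: 01110

01110


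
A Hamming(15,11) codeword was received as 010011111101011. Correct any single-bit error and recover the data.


Syndrome = 0: no error detected

Data: 01111101011 (no errors)


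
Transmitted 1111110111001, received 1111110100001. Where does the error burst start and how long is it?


XOR: 0000000011000

Burst at position 8, length 2


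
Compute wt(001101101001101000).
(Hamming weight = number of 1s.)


Counting 1s in 001101101001101000

8


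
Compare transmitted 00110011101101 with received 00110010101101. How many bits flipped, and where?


XOR: 00000001000000

1 error(s) at position(s): 7


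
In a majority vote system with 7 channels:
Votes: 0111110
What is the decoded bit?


Ones: 5 out of 7
Threshold: 4

1 (5/7 voted 1)


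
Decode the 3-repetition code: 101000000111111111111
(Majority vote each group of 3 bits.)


Groups: 101, 000, 000, 111, 111, 111, 111
Majority votes: 1001111

1001111


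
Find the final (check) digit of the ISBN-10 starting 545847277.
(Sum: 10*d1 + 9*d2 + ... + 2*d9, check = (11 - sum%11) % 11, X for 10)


Weighted sum: 284
284 mod 11 = 9

Check digit: 2


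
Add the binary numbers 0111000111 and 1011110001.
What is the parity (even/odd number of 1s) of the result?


0111000111 = 455
1011110001 = 753
Sum = 1208 = 10010111000
1s count = 5

odd parity (5 ones in 10010111000)


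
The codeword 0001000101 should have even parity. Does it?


Number of 1s: 3

No, parity error (3 ones)


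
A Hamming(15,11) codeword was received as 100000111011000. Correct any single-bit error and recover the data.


Syndrome = 0: no error detected

Data: 00011011000 (no errors)


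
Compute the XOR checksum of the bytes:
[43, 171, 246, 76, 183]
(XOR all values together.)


XOR chain: 43 ^ 171 ^ 246 ^ 76 ^ 183 = 141

141


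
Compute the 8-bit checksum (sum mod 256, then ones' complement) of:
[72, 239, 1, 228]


Sum = 540 mod 256 = 28
Complement = 227

227


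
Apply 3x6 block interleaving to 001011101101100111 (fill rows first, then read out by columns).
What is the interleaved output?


Matrix:
  001011
  101101
  100111
Read columns: 011000110011101111

011000110011101111


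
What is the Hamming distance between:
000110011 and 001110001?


XOR: 001000010
Count of 1s: 2

2


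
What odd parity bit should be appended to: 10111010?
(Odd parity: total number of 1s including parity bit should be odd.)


Number of 1s in data: 5
Parity bit: 0

0


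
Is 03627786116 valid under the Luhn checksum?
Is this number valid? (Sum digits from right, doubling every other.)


Luhn sum = 48
48 mod 10 = 8

Invalid (Luhn sum mod 10 = 8)


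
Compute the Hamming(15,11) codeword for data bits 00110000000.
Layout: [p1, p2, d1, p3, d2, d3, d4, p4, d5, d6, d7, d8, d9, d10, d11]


Parity bits: p1=1, p2=0, p3=0, p4=0

100001100000000


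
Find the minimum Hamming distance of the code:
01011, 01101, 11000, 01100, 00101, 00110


Comparing all pairs, minimum distance: 1
Can detect 0 errors, correct 0 errors

1


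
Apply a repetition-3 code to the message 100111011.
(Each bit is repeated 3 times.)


Each bit -> 3 copies

111000000111111111000111111


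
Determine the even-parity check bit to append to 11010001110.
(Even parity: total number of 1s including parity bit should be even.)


Number of 1s in data: 6
Parity bit: 0

0


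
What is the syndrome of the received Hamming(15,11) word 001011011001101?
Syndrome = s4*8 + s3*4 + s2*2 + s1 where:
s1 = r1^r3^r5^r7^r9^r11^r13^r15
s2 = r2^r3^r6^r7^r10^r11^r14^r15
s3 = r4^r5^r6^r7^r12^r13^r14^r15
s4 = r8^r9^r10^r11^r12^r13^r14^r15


s1=1, s2=1, s3=1, s4=1

Syndrome = 15 (error at position 15)


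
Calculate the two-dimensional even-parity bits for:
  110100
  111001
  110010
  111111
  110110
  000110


Row parities: 101000
Column parities: 110000

Row P: 101000, Col P: 110000, Corner: 0


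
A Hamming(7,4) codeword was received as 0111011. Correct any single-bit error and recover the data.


Syndrome = 4: error at position 4

Data: 1011 (corrected bit 4)


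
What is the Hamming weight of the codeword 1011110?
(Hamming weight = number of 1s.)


Counting 1s in 1011110

5


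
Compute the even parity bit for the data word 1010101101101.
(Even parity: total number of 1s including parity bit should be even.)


Number of 1s in data: 8
Parity bit: 0

0


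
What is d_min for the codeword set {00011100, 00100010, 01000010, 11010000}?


Comparing all pairs, minimum distance: 2
Can detect 1 errors, correct 0 errors

2


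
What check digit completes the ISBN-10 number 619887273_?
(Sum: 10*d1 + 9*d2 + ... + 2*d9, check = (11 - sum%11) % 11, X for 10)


Weighted sum: 315
315 mod 11 = 7

Check digit: 4


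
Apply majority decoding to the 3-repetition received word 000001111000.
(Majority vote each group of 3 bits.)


Groups: 000, 001, 111, 000
Majority votes: 0010

0010


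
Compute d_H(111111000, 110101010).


XOR: 001010010
Count of 1s: 3

3
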